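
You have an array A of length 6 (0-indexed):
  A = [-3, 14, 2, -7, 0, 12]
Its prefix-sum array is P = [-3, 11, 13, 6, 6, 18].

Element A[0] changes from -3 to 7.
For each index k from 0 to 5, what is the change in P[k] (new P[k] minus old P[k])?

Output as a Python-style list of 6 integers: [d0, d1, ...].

Element change: A[0] -3 -> 7, delta = 10
For k < 0: P[k] unchanged, delta_P[k] = 0
For k >= 0: P[k] shifts by exactly 10
Delta array: [10, 10, 10, 10, 10, 10]

Answer: [10, 10, 10, 10, 10, 10]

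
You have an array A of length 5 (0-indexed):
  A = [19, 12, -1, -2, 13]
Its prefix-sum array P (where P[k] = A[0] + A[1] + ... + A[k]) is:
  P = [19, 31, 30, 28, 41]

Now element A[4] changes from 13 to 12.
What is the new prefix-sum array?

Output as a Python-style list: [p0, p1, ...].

Answer: [19, 31, 30, 28, 40]

Derivation:
Change: A[4] 13 -> 12, delta = -1
P[k] for k < 4: unchanged (A[4] not included)
P[k] for k >= 4: shift by delta = -1
  P[0] = 19 + 0 = 19
  P[1] = 31 + 0 = 31
  P[2] = 30 + 0 = 30
  P[3] = 28 + 0 = 28
  P[4] = 41 + -1 = 40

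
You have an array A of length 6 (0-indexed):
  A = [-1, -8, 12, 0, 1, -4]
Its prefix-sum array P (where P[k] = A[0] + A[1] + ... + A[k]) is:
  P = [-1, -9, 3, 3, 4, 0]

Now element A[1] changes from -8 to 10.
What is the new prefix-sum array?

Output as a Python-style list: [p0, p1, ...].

Change: A[1] -8 -> 10, delta = 18
P[k] for k < 1: unchanged (A[1] not included)
P[k] for k >= 1: shift by delta = 18
  P[0] = -1 + 0 = -1
  P[1] = -9 + 18 = 9
  P[2] = 3 + 18 = 21
  P[3] = 3 + 18 = 21
  P[4] = 4 + 18 = 22
  P[5] = 0 + 18 = 18

Answer: [-1, 9, 21, 21, 22, 18]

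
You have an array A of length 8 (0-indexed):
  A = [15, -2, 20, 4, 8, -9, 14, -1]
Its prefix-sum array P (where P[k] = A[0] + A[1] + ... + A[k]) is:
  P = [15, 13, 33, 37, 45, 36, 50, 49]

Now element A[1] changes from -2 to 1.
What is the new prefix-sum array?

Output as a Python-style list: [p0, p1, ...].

Answer: [15, 16, 36, 40, 48, 39, 53, 52]

Derivation:
Change: A[1] -2 -> 1, delta = 3
P[k] for k < 1: unchanged (A[1] not included)
P[k] for k >= 1: shift by delta = 3
  P[0] = 15 + 0 = 15
  P[1] = 13 + 3 = 16
  P[2] = 33 + 3 = 36
  P[3] = 37 + 3 = 40
  P[4] = 45 + 3 = 48
  P[5] = 36 + 3 = 39
  P[6] = 50 + 3 = 53
  P[7] = 49 + 3 = 52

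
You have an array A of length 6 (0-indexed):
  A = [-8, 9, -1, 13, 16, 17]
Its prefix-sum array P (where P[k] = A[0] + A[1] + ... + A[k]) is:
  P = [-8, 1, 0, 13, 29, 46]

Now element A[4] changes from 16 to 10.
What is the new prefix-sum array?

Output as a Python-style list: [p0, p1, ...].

Change: A[4] 16 -> 10, delta = -6
P[k] for k < 4: unchanged (A[4] not included)
P[k] for k >= 4: shift by delta = -6
  P[0] = -8 + 0 = -8
  P[1] = 1 + 0 = 1
  P[2] = 0 + 0 = 0
  P[3] = 13 + 0 = 13
  P[4] = 29 + -6 = 23
  P[5] = 46 + -6 = 40

Answer: [-8, 1, 0, 13, 23, 40]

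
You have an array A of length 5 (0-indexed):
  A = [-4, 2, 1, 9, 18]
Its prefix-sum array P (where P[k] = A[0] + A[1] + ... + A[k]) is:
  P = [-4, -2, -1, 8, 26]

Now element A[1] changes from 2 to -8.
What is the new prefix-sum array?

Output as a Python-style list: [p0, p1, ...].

Answer: [-4, -12, -11, -2, 16]

Derivation:
Change: A[1] 2 -> -8, delta = -10
P[k] for k < 1: unchanged (A[1] not included)
P[k] for k >= 1: shift by delta = -10
  P[0] = -4 + 0 = -4
  P[1] = -2 + -10 = -12
  P[2] = -1 + -10 = -11
  P[3] = 8 + -10 = -2
  P[4] = 26 + -10 = 16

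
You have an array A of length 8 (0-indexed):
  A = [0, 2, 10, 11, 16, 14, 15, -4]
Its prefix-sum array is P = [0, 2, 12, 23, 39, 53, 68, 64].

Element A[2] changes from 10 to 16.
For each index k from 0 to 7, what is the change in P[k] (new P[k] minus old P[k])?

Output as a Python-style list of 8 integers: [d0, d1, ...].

Answer: [0, 0, 6, 6, 6, 6, 6, 6]

Derivation:
Element change: A[2] 10 -> 16, delta = 6
For k < 2: P[k] unchanged, delta_P[k] = 0
For k >= 2: P[k] shifts by exactly 6
Delta array: [0, 0, 6, 6, 6, 6, 6, 6]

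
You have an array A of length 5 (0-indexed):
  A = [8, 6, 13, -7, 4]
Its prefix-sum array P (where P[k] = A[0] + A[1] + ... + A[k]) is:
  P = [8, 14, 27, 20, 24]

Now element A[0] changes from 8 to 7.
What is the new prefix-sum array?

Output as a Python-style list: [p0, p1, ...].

Change: A[0] 8 -> 7, delta = -1
P[k] for k < 0: unchanged (A[0] not included)
P[k] for k >= 0: shift by delta = -1
  P[0] = 8 + -1 = 7
  P[1] = 14 + -1 = 13
  P[2] = 27 + -1 = 26
  P[3] = 20 + -1 = 19
  P[4] = 24 + -1 = 23

Answer: [7, 13, 26, 19, 23]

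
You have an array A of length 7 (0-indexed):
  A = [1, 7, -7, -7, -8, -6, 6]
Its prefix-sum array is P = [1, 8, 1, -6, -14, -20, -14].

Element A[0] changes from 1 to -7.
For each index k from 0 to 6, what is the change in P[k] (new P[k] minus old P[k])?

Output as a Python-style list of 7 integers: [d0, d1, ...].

Answer: [-8, -8, -8, -8, -8, -8, -8]

Derivation:
Element change: A[0] 1 -> -7, delta = -8
For k < 0: P[k] unchanged, delta_P[k] = 0
For k >= 0: P[k] shifts by exactly -8
Delta array: [-8, -8, -8, -8, -8, -8, -8]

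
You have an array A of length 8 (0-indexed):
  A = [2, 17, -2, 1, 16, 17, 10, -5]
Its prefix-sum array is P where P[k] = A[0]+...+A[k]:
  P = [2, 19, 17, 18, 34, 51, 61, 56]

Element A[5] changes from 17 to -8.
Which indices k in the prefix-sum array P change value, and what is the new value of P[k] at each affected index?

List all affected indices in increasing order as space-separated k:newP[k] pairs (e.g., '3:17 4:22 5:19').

Answer: 5:26 6:36 7:31

Derivation:
P[k] = A[0] + ... + A[k]
P[k] includes A[5] iff k >= 5
Affected indices: 5, 6, ..., 7; delta = -25
  P[5]: 51 + -25 = 26
  P[6]: 61 + -25 = 36
  P[7]: 56 + -25 = 31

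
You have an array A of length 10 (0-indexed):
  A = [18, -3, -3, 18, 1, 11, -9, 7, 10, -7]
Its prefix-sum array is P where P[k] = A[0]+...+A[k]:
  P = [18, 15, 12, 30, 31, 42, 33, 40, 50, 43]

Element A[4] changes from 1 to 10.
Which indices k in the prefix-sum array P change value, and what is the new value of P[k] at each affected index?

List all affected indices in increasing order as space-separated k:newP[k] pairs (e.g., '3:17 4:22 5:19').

P[k] = A[0] + ... + A[k]
P[k] includes A[4] iff k >= 4
Affected indices: 4, 5, ..., 9; delta = 9
  P[4]: 31 + 9 = 40
  P[5]: 42 + 9 = 51
  P[6]: 33 + 9 = 42
  P[7]: 40 + 9 = 49
  P[8]: 50 + 9 = 59
  P[9]: 43 + 9 = 52

Answer: 4:40 5:51 6:42 7:49 8:59 9:52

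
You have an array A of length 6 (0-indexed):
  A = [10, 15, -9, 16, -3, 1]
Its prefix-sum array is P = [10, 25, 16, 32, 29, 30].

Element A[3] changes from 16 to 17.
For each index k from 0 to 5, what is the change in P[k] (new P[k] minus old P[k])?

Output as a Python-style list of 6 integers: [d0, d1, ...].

Answer: [0, 0, 0, 1, 1, 1]

Derivation:
Element change: A[3] 16 -> 17, delta = 1
For k < 3: P[k] unchanged, delta_P[k] = 0
For k >= 3: P[k] shifts by exactly 1
Delta array: [0, 0, 0, 1, 1, 1]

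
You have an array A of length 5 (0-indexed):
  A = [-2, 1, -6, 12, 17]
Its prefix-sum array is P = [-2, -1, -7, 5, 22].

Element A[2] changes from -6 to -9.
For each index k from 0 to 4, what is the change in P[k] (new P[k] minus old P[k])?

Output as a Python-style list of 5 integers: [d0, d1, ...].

Element change: A[2] -6 -> -9, delta = -3
For k < 2: P[k] unchanged, delta_P[k] = 0
For k >= 2: P[k] shifts by exactly -3
Delta array: [0, 0, -3, -3, -3]

Answer: [0, 0, -3, -3, -3]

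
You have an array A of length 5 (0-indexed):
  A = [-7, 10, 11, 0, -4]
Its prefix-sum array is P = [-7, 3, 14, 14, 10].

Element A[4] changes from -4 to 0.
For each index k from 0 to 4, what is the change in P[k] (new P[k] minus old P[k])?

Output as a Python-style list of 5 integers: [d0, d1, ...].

Element change: A[4] -4 -> 0, delta = 4
For k < 4: P[k] unchanged, delta_P[k] = 0
For k >= 4: P[k] shifts by exactly 4
Delta array: [0, 0, 0, 0, 4]

Answer: [0, 0, 0, 0, 4]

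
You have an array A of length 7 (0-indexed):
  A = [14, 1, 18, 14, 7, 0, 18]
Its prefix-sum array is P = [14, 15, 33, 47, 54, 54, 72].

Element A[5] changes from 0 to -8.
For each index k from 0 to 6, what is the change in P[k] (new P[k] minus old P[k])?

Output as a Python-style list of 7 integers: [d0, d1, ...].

Element change: A[5] 0 -> -8, delta = -8
For k < 5: P[k] unchanged, delta_P[k] = 0
For k >= 5: P[k] shifts by exactly -8
Delta array: [0, 0, 0, 0, 0, -8, -8]

Answer: [0, 0, 0, 0, 0, -8, -8]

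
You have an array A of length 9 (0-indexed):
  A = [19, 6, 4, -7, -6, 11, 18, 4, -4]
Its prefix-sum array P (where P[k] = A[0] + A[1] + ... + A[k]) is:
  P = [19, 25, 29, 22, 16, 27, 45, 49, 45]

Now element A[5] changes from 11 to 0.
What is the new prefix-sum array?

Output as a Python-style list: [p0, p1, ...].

Change: A[5] 11 -> 0, delta = -11
P[k] for k < 5: unchanged (A[5] not included)
P[k] for k >= 5: shift by delta = -11
  P[0] = 19 + 0 = 19
  P[1] = 25 + 0 = 25
  P[2] = 29 + 0 = 29
  P[3] = 22 + 0 = 22
  P[4] = 16 + 0 = 16
  P[5] = 27 + -11 = 16
  P[6] = 45 + -11 = 34
  P[7] = 49 + -11 = 38
  P[8] = 45 + -11 = 34

Answer: [19, 25, 29, 22, 16, 16, 34, 38, 34]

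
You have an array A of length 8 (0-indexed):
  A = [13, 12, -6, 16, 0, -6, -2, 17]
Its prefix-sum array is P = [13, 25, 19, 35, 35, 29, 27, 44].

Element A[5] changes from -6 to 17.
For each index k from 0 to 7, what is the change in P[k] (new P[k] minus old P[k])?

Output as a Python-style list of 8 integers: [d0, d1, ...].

Element change: A[5] -6 -> 17, delta = 23
For k < 5: P[k] unchanged, delta_P[k] = 0
For k >= 5: P[k] shifts by exactly 23
Delta array: [0, 0, 0, 0, 0, 23, 23, 23]

Answer: [0, 0, 0, 0, 0, 23, 23, 23]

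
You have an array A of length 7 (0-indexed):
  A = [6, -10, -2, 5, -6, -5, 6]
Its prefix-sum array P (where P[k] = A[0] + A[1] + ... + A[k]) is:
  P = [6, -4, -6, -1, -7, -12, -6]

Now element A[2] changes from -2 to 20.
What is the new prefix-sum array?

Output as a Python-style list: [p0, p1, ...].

Change: A[2] -2 -> 20, delta = 22
P[k] for k < 2: unchanged (A[2] not included)
P[k] for k >= 2: shift by delta = 22
  P[0] = 6 + 0 = 6
  P[1] = -4 + 0 = -4
  P[2] = -6 + 22 = 16
  P[3] = -1 + 22 = 21
  P[4] = -7 + 22 = 15
  P[5] = -12 + 22 = 10
  P[6] = -6 + 22 = 16

Answer: [6, -4, 16, 21, 15, 10, 16]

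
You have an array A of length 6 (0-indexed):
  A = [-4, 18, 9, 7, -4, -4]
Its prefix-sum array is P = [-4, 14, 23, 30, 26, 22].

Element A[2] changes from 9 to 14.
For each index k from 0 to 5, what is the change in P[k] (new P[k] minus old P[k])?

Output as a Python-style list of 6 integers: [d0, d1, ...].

Element change: A[2] 9 -> 14, delta = 5
For k < 2: P[k] unchanged, delta_P[k] = 0
For k >= 2: P[k] shifts by exactly 5
Delta array: [0, 0, 5, 5, 5, 5]

Answer: [0, 0, 5, 5, 5, 5]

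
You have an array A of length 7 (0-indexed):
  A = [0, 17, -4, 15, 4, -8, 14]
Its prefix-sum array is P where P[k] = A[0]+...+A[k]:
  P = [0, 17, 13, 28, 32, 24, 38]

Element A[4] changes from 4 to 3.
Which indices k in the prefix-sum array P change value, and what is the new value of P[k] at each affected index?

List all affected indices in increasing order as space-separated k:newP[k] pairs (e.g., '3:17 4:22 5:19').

Answer: 4:31 5:23 6:37

Derivation:
P[k] = A[0] + ... + A[k]
P[k] includes A[4] iff k >= 4
Affected indices: 4, 5, ..., 6; delta = -1
  P[4]: 32 + -1 = 31
  P[5]: 24 + -1 = 23
  P[6]: 38 + -1 = 37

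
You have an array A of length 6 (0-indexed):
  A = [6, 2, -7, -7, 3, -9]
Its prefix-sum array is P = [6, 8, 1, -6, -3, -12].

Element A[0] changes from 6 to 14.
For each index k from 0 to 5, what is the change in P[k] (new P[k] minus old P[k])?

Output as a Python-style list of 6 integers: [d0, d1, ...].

Answer: [8, 8, 8, 8, 8, 8]

Derivation:
Element change: A[0] 6 -> 14, delta = 8
For k < 0: P[k] unchanged, delta_P[k] = 0
For k >= 0: P[k] shifts by exactly 8
Delta array: [8, 8, 8, 8, 8, 8]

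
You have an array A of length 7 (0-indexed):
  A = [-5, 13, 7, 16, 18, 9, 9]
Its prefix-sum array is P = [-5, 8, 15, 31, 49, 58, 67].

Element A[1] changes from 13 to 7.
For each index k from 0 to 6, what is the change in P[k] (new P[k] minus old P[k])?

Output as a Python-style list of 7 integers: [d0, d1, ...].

Element change: A[1] 13 -> 7, delta = -6
For k < 1: P[k] unchanged, delta_P[k] = 0
For k >= 1: P[k] shifts by exactly -6
Delta array: [0, -6, -6, -6, -6, -6, -6]

Answer: [0, -6, -6, -6, -6, -6, -6]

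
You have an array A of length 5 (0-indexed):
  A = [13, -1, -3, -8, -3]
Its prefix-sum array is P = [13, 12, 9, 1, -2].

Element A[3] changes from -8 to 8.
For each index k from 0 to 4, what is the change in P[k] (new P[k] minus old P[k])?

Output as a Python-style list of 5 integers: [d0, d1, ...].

Answer: [0, 0, 0, 16, 16]

Derivation:
Element change: A[3] -8 -> 8, delta = 16
For k < 3: P[k] unchanged, delta_P[k] = 0
For k >= 3: P[k] shifts by exactly 16
Delta array: [0, 0, 0, 16, 16]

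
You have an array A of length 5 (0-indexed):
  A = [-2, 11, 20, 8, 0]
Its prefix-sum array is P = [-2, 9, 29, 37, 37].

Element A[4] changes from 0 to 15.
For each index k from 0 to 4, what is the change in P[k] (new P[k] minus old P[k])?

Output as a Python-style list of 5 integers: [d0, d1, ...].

Element change: A[4] 0 -> 15, delta = 15
For k < 4: P[k] unchanged, delta_P[k] = 0
For k >= 4: P[k] shifts by exactly 15
Delta array: [0, 0, 0, 0, 15]

Answer: [0, 0, 0, 0, 15]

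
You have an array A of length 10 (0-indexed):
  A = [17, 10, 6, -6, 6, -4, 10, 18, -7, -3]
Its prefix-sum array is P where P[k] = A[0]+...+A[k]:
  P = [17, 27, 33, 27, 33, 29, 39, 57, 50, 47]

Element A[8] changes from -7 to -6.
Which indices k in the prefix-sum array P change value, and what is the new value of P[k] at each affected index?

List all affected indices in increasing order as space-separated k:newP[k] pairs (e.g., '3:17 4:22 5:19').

P[k] = A[0] + ... + A[k]
P[k] includes A[8] iff k >= 8
Affected indices: 8, 9, ..., 9; delta = 1
  P[8]: 50 + 1 = 51
  P[9]: 47 + 1 = 48

Answer: 8:51 9:48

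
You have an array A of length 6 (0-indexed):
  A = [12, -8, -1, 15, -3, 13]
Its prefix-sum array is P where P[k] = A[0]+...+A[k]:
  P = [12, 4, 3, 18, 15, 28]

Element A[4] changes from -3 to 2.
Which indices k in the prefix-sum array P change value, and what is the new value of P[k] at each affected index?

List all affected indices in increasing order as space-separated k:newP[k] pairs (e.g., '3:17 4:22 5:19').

Answer: 4:20 5:33

Derivation:
P[k] = A[0] + ... + A[k]
P[k] includes A[4] iff k >= 4
Affected indices: 4, 5, ..., 5; delta = 5
  P[4]: 15 + 5 = 20
  P[5]: 28 + 5 = 33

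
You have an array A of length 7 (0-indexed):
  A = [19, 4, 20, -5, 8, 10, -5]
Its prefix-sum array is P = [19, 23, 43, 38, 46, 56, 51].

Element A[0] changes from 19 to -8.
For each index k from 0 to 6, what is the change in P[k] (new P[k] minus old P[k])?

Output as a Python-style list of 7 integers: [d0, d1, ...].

Element change: A[0] 19 -> -8, delta = -27
For k < 0: P[k] unchanged, delta_P[k] = 0
For k >= 0: P[k] shifts by exactly -27
Delta array: [-27, -27, -27, -27, -27, -27, -27]

Answer: [-27, -27, -27, -27, -27, -27, -27]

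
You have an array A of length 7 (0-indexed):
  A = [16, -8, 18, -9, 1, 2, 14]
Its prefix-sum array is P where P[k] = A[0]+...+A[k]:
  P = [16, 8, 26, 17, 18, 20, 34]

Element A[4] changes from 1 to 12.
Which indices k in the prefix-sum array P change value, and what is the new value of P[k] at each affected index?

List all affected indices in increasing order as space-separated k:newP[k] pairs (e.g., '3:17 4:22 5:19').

Answer: 4:29 5:31 6:45

Derivation:
P[k] = A[0] + ... + A[k]
P[k] includes A[4] iff k >= 4
Affected indices: 4, 5, ..., 6; delta = 11
  P[4]: 18 + 11 = 29
  P[5]: 20 + 11 = 31
  P[6]: 34 + 11 = 45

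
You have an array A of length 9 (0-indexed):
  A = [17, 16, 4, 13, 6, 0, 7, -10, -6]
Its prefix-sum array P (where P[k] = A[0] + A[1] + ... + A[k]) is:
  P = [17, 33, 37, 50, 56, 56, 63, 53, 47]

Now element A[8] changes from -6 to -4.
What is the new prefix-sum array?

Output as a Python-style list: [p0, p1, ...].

Change: A[8] -6 -> -4, delta = 2
P[k] for k < 8: unchanged (A[8] not included)
P[k] for k >= 8: shift by delta = 2
  P[0] = 17 + 0 = 17
  P[1] = 33 + 0 = 33
  P[2] = 37 + 0 = 37
  P[3] = 50 + 0 = 50
  P[4] = 56 + 0 = 56
  P[5] = 56 + 0 = 56
  P[6] = 63 + 0 = 63
  P[7] = 53 + 0 = 53
  P[8] = 47 + 2 = 49

Answer: [17, 33, 37, 50, 56, 56, 63, 53, 49]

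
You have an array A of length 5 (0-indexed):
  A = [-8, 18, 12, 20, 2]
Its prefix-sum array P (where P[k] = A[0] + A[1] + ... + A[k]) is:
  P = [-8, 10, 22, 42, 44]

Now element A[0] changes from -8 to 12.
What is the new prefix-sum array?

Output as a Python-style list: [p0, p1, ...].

Change: A[0] -8 -> 12, delta = 20
P[k] for k < 0: unchanged (A[0] not included)
P[k] for k >= 0: shift by delta = 20
  P[0] = -8 + 20 = 12
  P[1] = 10 + 20 = 30
  P[2] = 22 + 20 = 42
  P[3] = 42 + 20 = 62
  P[4] = 44 + 20 = 64

Answer: [12, 30, 42, 62, 64]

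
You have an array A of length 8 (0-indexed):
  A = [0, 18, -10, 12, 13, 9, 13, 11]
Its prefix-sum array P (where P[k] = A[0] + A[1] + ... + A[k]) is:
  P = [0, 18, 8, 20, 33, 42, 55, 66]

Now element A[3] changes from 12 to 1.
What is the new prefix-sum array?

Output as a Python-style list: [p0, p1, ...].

Answer: [0, 18, 8, 9, 22, 31, 44, 55]

Derivation:
Change: A[3] 12 -> 1, delta = -11
P[k] for k < 3: unchanged (A[3] not included)
P[k] for k >= 3: shift by delta = -11
  P[0] = 0 + 0 = 0
  P[1] = 18 + 0 = 18
  P[2] = 8 + 0 = 8
  P[3] = 20 + -11 = 9
  P[4] = 33 + -11 = 22
  P[5] = 42 + -11 = 31
  P[6] = 55 + -11 = 44
  P[7] = 66 + -11 = 55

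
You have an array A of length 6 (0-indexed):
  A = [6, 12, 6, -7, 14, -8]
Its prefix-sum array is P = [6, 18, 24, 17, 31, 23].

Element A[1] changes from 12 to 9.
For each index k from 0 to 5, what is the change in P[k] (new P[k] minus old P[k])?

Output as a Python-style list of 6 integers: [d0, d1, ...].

Answer: [0, -3, -3, -3, -3, -3]

Derivation:
Element change: A[1] 12 -> 9, delta = -3
For k < 1: P[k] unchanged, delta_P[k] = 0
For k >= 1: P[k] shifts by exactly -3
Delta array: [0, -3, -3, -3, -3, -3]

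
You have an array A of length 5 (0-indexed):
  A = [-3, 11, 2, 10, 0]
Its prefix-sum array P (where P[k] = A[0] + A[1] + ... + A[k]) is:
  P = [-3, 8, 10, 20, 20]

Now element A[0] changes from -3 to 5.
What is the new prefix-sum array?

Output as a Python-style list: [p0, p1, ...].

Change: A[0] -3 -> 5, delta = 8
P[k] for k < 0: unchanged (A[0] not included)
P[k] for k >= 0: shift by delta = 8
  P[0] = -3 + 8 = 5
  P[1] = 8 + 8 = 16
  P[2] = 10 + 8 = 18
  P[3] = 20 + 8 = 28
  P[4] = 20 + 8 = 28

Answer: [5, 16, 18, 28, 28]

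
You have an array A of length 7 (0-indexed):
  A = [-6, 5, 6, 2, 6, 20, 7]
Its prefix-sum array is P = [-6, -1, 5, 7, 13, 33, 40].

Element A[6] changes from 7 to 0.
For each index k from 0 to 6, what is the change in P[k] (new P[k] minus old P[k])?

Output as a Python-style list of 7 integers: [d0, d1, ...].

Element change: A[6] 7 -> 0, delta = -7
For k < 6: P[k] unchanged, delta_P[k] = 0
For k >= 6: P[k] shifts by exactly -7
Delta array: [0, 0, 0, 0, 0, 0, -7]

Answer: [0, 0, 0, 0, 0, 0, -7]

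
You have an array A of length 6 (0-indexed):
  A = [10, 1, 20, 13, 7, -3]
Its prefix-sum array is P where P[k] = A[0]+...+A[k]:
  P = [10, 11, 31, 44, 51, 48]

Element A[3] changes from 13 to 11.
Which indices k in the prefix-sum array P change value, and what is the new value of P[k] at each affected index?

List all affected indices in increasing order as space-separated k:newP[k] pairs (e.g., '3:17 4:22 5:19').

Answer: 3:42 4:49 5:46

Derivation:
P[k] = A[0] + ... + A[k]
P[k] includes A[3] iff k >= 3
Affected indices: 3, 4, ..., 5; delta = -2
  P[3]: 44 + -2 = 42
  P[4]: 51 + -2 = 49
  P[5]: 48 + -2 = 46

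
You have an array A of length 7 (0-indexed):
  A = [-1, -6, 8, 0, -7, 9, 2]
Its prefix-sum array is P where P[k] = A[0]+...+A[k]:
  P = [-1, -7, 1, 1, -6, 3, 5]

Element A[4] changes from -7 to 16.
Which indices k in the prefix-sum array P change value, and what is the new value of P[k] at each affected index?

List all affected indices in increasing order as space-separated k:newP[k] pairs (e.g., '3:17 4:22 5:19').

P[k] = A[0] + ... + A[k]
P[k] includes A[4] iff k >= 4
Affected indices: 4, 5, ..., 6; delta = 23
  P[4]: -6 + 23 = 17
  P[5]: 3 + 23 = 26
  P[6]: 5 + 23 = 28

Answer: 4:17 5:26 6:28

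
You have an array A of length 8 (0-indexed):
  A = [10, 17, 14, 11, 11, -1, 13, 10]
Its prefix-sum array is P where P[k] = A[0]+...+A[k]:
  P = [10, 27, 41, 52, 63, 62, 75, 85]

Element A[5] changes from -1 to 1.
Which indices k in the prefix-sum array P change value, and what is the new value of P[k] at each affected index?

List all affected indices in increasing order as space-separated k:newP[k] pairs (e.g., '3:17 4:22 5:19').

P[k] = A[0] + ... + A[k]
P[k] includes A[5] iff k >= 5
Affected indices: 5, 6, ..., 7; delta = 2
  P[5]: 62 + 2 = 64
  P[6]: 75 + 2 = 77
  P[7]: 85 + 2 = 87

Answer: 5:64 6:77 7:87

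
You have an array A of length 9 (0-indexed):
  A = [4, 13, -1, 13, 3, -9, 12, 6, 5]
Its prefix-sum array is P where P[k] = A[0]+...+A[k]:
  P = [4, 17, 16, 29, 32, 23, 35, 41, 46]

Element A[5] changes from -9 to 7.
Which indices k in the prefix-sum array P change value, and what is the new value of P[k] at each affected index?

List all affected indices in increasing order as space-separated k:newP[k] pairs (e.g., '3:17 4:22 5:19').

P[k] = A[0] + ... + A[k]
P[k] includes A[5] iff k >= 5
Affected indices: 5, 6, ..., 8; delta = 16
  P[5]: 23 + 16 = 39
  P[6]: 35 + 16 = 51
  P[7]: 41 + 16 = 57
  P[8]: 46 + 16 = 62

Answer: 5:39 6:51 7:57 8:62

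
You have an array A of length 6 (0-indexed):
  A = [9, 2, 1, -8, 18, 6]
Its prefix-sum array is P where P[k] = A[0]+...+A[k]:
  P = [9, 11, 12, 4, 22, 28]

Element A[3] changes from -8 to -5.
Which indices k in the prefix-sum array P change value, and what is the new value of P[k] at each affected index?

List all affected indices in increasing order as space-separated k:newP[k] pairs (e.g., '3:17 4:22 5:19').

P[k] = A[0] + ... + A[k]
P[k] includes A[3] iff k >= 3
Affected indices: 3, 4, ..., 5; delta = 3
  P[3]: 4 + 3 = 7
  P[4]: 22 + 3 = 25
  P[5]: 28 + 3 = 31

Answer: 3:7 4:25 5:31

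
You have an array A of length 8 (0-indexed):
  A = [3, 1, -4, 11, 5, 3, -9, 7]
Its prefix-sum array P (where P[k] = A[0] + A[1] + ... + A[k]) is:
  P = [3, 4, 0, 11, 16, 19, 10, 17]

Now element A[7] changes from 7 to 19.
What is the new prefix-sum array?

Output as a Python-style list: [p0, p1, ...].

Change: A[7] 7 -> 19, delta = 12
P[k] for k < 7: unchanged (A[7] not included)
P[k] for k >= 7: shift by delta = 12
  P[0] = 3 + 0 = 3
  P[1] = 4 + 0 = 4
  P[2] = 0 + 0 = 0
  P[3] = 11 + 0 = 11
  P[4] = 16 + 0 = 16
  P[5] = 19 + 0 = 19
  P[6] = 10 + 0 = 10
  P[7] = 17 + 12 = 29

Answer: [3, 4, 0, 11, 16, 19, 10, 29]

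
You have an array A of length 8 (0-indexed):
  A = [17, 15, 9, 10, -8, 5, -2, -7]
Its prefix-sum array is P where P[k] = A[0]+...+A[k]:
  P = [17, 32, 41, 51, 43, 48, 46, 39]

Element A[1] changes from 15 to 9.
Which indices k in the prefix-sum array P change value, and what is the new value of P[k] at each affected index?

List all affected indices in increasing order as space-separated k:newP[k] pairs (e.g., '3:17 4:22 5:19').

Answer: 1:26 2:35 3:45 4:37 5:42 6:40 7:33

Derivation:
P[k] = A[0] + ... + A[k]
P[k] includes A[1] iff k >= 1
Affected indices: 1, 2, ..., 7; delta = -6
  P[1]: 32 + -6 = 26
  P[2]: 41 + -6 = 35
  P[3]: 51 + -6 = 45
  P[4]: 43 + -6 = 37
  P[5]: 48 + -6 = 42
  P[6]: 46 + -6 = 40
  P[7]: 39 + -6 = 33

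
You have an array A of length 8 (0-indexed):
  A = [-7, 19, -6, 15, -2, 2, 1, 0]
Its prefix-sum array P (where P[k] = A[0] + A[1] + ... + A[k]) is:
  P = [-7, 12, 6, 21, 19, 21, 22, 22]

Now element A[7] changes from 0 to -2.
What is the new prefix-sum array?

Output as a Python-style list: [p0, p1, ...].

Change: A[7] 0 -> -2, delta = -2
P[k] for k < 7: unchanged (A[7] not included)
P[k] for k >= 7: shift by delta = -2
  P[0] = -7 + 0 = -7
  P[1] = 12 + 0 = 12
  P[2] = 6 + 0 = 6
  P[3] = 21 + 0 = 21
  P[4] = 19 + 0 = 19
  P[5] = 21 + 0 = 21
  P[6] = 22 + 0 = 22
  P[7] = 22 + -2 = 20

Answer: [-7, 12, 6, 21, 19, 21, 22, 20]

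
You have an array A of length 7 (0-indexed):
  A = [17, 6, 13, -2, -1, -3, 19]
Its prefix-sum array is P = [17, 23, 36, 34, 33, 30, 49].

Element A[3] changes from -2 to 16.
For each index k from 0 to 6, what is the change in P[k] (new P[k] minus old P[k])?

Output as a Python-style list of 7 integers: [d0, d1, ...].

Element change: A[3] -2 -> 16, delta = 18
For k < 3: P[k] unchanged, delta_P[k] = 0
For k >= 3: P[k] shifts by exactly 18
Delta array: [0, 0, 0, 18, 18, 18, 18]

Answer: [0, 0, 0, 18, 18, 18, 18]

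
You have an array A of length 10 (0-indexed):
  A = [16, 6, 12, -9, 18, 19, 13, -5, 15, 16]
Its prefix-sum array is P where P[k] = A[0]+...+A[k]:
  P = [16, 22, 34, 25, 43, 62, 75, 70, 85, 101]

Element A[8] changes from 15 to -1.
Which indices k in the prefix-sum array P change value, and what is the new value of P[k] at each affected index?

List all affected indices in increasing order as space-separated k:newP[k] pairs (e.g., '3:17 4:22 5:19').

Answer: 8:69 9:85

Derivation:
P[k] = A[0] + ... + A[k]
P[k] includes A[8] iff k >= 8
Affected indices: 8, 9, ..., 9; delta = -16
  P[8]: 85 + -16 = 69
  P[9]: 101 + -16 = 85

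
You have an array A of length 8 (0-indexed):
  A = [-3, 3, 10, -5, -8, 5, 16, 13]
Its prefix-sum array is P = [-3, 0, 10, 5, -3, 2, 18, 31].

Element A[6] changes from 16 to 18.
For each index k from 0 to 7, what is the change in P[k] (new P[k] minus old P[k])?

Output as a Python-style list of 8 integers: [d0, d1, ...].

Element change: A[6] 16 -> 18, delta = 2
For k < 6: P[k] unchanged, delta_P[k] = 0
For k >= 6: P[k] shifts by exactly 2
Delta array: [0, 0, 0, 0, 0, 0, 2, 2]

Answer: [0, 0, 0, 0, 0, 0, 2, 2]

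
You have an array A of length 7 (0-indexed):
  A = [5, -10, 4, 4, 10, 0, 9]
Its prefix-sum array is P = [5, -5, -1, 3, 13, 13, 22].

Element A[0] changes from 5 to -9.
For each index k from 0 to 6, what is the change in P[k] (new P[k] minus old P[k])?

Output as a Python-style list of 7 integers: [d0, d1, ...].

Answer: [-14, -14, -14, -14, -14, -14, -14]

Derivation:
Element change: A[0] 5 -> -9, delta = -14
For k < 0: P[k] unchanged, delta_P[k] = 0
For k >= 0: P[k] shifts by exactly -14
Delta array: [-14, -14, -14, -14, -14, -14, -14]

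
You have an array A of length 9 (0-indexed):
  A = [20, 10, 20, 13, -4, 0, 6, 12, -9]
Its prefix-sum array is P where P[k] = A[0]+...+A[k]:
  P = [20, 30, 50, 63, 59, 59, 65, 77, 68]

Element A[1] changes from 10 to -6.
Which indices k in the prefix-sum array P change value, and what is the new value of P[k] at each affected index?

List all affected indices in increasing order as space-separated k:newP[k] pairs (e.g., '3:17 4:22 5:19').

Answer: 1:14 2:34 3:47 4:43 5:43 6:49 7:61 8:52

Derivation:
P[k] = A[0] + ... + A[k]
P[k] includes A[1] iff k >= 1
Affected indices: 1, 2, ..., 8; delta = -16
  P[1]: 30 + -16 = 14
  P[2]: 50 + -16 = 34
  P[3]: 63 + -16 = 47
  P[4]: 59 + -16 = 43
  P[5]: 59 + -16 = 43
  P[6]: 65 + -16 = 49
  P[7]: 77 + -16 = 61
  P[8]: 68 + -16 = 52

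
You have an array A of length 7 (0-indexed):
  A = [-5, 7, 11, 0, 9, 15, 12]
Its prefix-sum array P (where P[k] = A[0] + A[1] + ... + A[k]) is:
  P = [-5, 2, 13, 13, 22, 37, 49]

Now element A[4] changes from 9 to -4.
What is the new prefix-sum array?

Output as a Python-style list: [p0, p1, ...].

Change: A[4] 9 -> -4, delta = -13
P[k] for k < 4: unchanged (A[4] not included)
P[k] for k >= 4: shift by delta = -13
  P[0] = -5 + 0 = -5
  P[1] = 2 + 0 = 2
  P[2] = 13 + 0 = 13
  P[3] = 13 + 0 = 13
  P[4] = 22 + -13 = 9
  P[5] = 37 + -13 = 24
  P[6] = 49 + -13 = 36

Answer: [-5, 2, 13, 13, 9, 24, 36]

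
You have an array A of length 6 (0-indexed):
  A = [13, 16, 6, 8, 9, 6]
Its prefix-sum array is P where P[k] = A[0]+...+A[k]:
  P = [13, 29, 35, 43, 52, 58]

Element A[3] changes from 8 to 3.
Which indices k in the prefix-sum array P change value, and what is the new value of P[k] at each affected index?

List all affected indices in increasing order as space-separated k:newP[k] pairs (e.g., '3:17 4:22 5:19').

Answer: 3:38 4:47 5:53

Derivation:
P[k] = A[0] + ... + A[k]
P[k] includes A[3] iff k >= 3
Affected indices: 3, 4, ..., 5; delta = -5
  P[3]: 43 + -5 = 38
  P[4]: 52 + -5 = 47
  P[5]: 58 + -5 = 53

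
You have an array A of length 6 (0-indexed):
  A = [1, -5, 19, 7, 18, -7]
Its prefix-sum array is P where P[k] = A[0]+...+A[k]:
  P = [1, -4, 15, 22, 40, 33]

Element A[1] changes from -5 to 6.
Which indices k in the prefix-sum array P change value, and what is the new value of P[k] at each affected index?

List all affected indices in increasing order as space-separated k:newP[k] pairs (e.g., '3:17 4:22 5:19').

Answer: 1:7 2:26 3:33 4:51 5:44

Derivation:
P[k] = A[0] + ... + A[k]
P[k] includes A[1] iff k >= 1
Affected indices: 1, 2, ..., 5; delta = 11
  P[1]: -4 + 11 = 7
  P[2]: 15 + 11 = 26
  P[3]: 22 + 11 = 33
  P[4]: 40 + 11 = 51
  P[5]: 33 + 11 = 44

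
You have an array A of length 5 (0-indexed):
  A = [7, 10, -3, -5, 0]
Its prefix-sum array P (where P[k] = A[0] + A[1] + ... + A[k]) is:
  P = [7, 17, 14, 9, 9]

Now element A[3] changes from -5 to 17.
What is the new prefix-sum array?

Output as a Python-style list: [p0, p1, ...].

Answer: [7, 17, 14, 31, 31]

Derivation:
Change: A[3] -5 -> 17, delta = 22
P[k] for k < 3: unchanged (A[3] not included)
P[k] for k >= 3: shift by delta = 22
  P[0] = 7 + 0 = 7
  P[1] = 17 + 0 = 17
  P[2] = 14 + 0 = 14
  P[3] = 9 + 22 = 31
  P[4] = 9 + 22 = 31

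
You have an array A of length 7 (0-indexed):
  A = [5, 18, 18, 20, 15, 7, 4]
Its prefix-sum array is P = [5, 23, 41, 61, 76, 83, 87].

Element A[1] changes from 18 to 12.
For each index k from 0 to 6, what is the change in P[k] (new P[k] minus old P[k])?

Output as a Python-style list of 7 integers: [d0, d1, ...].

Element change: A[1] 18 -> 12, delta = -6
For k < 1: P[k] unchanged, delta_P[k] = 0
For k >= 1: P[k] shifts by exactly -6
Delta array: [0, -6, -6, -6, -6, -6, -6]

Answer: [0, -6, -6, -6, -6, -6, -6]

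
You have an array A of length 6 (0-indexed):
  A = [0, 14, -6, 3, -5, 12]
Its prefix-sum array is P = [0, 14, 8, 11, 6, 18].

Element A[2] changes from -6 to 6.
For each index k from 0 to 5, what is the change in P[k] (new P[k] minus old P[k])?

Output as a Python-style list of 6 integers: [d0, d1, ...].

Answer: [0, 0, 12, 12, 12, 12]

Derivation:
Element change: A[2] -6 -> 6, delta = 12
For k < 2: P[k] unchanged, delta_P[k] = 0
For k >= 2: P[k] shifts by exactly 12
Delta array: [0, 0, 12, 12, 12, 12]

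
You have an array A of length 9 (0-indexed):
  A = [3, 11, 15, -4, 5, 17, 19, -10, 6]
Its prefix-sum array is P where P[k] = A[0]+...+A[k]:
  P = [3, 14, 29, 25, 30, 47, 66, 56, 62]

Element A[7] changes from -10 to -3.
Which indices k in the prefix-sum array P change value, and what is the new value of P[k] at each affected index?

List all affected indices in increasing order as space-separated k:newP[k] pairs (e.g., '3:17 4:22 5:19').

P[k] = A[0] + ... + A[k]
P[k] includes A[7] iff k >= 7
Affected indices: 7, 8, ..., 8; delta = 7
  P[7]: 56 + 7 = 63
  P[8]: 62 + 7 = 69

Answer: 7:63 8:69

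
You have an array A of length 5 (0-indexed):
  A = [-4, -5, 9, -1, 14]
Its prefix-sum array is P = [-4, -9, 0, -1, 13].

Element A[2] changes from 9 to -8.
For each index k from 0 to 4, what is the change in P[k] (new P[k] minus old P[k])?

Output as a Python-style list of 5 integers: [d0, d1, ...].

Element change: A[2] 9 -> -8, delta = -17
For k < 2: P[k] unchanged, delta_P[k] = 0
For k >= 2: P[k] shifts by exactly -17
Delta array: [0, 0, -17, -17, -17]

Answer: [0, 0, -17, -17, -17]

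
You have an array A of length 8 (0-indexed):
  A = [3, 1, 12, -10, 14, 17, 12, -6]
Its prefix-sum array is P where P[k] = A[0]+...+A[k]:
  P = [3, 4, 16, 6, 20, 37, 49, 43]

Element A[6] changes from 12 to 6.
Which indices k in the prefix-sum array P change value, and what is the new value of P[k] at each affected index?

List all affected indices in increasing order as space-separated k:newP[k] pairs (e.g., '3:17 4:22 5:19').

P[k] = A[0] + ... + A[k]
P[k] includes A[6] iff k >= 6
Affected indices: 6, 7, ..., 7; delta = -6
  P[6]: 49 + -6 = 43
  P[7]: 43 + -6 = 37

Answer: 6:43 7:37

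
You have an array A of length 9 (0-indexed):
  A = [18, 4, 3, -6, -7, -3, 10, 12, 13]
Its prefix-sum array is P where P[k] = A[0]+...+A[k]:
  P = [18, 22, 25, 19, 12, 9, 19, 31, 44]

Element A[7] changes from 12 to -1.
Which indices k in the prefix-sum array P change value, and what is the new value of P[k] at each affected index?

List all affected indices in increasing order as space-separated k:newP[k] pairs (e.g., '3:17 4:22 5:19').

Answer: 7:18 8:31

Derivation:
P[k] = A[0] + ... + A[k]
P[k] includes A[7] iff k >= 7
Affected indices: 7, 8, ..., 8; delta = -13
  P[7]: 31 + -13 = 18
  P[8]: 44 + -13 = 31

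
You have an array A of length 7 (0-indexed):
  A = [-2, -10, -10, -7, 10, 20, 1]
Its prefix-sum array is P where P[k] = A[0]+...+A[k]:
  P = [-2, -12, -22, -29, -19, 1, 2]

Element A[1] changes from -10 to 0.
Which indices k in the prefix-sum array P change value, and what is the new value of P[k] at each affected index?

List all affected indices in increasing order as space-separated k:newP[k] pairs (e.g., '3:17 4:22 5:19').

P[k] = A[0] + ... + A[k]
P[k] includes A[1] iff k >= 1
Affected indices: 1, 2, ..., 6; delta = 10
  P[1]: -12 + 10 = -2
  P[2]: -22 + 10 = -12
  P[3]: -29 + 10 = -19
  P[4]: -19 + 10 = -9
  P[5]: 1 + 10 = 11
  P[6]: 2 + 10 = 12

Answer: 1:-2 2:-12 3:-19 4:-9 5:11 6:12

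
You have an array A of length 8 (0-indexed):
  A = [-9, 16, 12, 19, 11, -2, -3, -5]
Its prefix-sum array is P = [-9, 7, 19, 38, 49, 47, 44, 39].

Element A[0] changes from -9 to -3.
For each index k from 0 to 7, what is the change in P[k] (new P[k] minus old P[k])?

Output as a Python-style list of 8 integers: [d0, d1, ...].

Element change: A[0] -9 -> -3, delta = 6
For k < 0: P[k] unchanged, delta_P[k] = 0
For k >= 0: P[k] shifts by exactly 6
Delta array: [6, 6, 6, 6, 6, 6, 6, 6]

Answer: [6, 6, 6, 6, 6, 6, 6, 6]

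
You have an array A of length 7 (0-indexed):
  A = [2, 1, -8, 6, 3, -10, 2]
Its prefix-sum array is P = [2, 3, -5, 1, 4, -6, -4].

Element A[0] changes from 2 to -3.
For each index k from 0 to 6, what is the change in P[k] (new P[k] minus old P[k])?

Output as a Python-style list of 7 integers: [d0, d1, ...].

Element change: A[0] 2 -> -3, delta = -5
For k < 0: P[k] unchanged, delta_P[k] = 0
For k >= 0: P[k] shifts by exactly -5
Delta array: [-5, -5, -5, -5, -5, -5, -5]

Answer: [-5, -5, -5, -5, -5, -5, -5]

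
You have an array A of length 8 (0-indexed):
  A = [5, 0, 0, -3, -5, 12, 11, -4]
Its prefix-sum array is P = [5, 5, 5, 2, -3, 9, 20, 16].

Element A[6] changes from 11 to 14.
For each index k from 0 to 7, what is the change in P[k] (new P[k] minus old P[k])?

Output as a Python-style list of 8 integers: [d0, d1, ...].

Element change: A[6] 11 -> 14, delta = 3
For k < 6: P[k] unchanged, delta_P[k] = 0
For k >= 6: P[k] shifts by exactly 3
Delta array: [0, 0, 0, 0, 0, 0, 3, 3]

Answer: [0, 0, 0, 0, 0, 0, 3, 3]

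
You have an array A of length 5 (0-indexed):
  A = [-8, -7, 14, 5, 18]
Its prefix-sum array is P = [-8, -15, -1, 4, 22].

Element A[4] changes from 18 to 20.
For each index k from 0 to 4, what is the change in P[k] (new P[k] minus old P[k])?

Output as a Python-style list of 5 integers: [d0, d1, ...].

Answer: [0, 0, 0, 0, 2]

Derivation:
Element change: A[4] 18 -> 20, delta = 2
For k < 4: P[k] unchanged, delta_P[k] = 0
For k >= 4: P[k] shifts by exactly 2
Delta array: [0, 0, 0, 0, 2]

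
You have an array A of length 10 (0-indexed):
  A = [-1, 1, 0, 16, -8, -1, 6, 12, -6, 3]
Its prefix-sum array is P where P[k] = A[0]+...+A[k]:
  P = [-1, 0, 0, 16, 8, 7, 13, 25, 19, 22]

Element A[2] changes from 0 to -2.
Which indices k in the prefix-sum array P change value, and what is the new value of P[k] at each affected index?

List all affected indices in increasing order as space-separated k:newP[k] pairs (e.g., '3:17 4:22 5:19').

P[k] = A[0] + ... + A[k]
P[k] includes A[2] iff k >= 2
Affected indices: 2, 3, ..., 9; delta = -2
  P[2]: 0 + -2 = -2
  P[3]: 16 + -2 = 14
  P[4]: 8 + -2 = 6
  P[5]: 7 + -2 = 5
  P[6]: 13 + -2 = 11
  P[7]: 25 + -2 = 23
  P[8]: 19 + -2 = 17
  P[9]: 22 + -2 = 20

Answer: 2:-2 3:14 4:6 5:5 6:11 7:23 8:17 9:20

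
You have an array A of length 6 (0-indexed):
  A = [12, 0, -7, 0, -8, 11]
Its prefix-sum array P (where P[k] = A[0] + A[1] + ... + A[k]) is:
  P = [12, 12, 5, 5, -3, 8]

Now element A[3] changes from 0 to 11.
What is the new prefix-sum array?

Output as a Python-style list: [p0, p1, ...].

Change: A[3] 0 -> 11, delta = 11
P[k] for k < 3: unchanged (A[3] not included)
P[k] for k >= 3: shift by delta = 11
  P[0] = 12 + 0 = 12
  P[1] = 12 + 0 = 12
  P[2] = 5 + 0 = 5
  P[3] = 5 + 11 = 16
  P[4] = -3 + 11 = 8
  P[5] = 8 + 11 = 19

Answer: [12, 12, 5, 16, 8, 19]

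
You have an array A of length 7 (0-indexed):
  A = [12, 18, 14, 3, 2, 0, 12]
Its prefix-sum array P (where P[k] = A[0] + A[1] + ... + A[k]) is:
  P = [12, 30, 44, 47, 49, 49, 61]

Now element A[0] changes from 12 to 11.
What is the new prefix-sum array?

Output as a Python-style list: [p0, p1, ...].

Answer: [11, 29, 43, 46, 48, 48, 60]

Derivation:
Change: A[0] 12 -> 11, delta = -1
P[k] for k < 0: unchanged (A[0] not included)
P[k] for k >= 0: shift by delta = -1
  P[0] = 12 + -1 = 11
  P[1] = 30 + -1 = 29
  P[2] = 44 + -1 = 43
  P[3] = 47 + -1 = 46
  P[4] = 49 + -1 = 48
  P[5] = 49 + -1 = 48
  P[6] = 61 + -1 = 60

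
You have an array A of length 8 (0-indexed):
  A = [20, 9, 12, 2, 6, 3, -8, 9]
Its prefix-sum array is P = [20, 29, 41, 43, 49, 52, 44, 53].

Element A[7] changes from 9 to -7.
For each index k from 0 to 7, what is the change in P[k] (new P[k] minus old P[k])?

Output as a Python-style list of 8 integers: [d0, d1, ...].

Answer: [0, 0, 0, 0, 0, 0, 0, -16]

Derivation:
Element change: A[7] 9 -> -7, delta = -16
For k < 7: P[k] unchanged, delta_P[k] = 0
For k >= 7: P[k] shifts by exactly -16
Delta array: [0, 0, 0, 0, 0, 0, 0, -16]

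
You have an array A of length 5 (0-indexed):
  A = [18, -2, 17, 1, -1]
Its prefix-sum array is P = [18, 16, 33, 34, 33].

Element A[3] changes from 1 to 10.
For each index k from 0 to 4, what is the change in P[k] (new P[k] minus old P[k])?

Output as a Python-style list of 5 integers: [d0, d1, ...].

Answer: [0, 0, 0, 9, 9]

Derivation:
Element change: A[3] 1 -> 10, delta = 9
For k < 3: P[k] unchanged, delta_P[k] = 0
For k >= 3: P[k] shifts by exactly 9
Delta array: [0, 0, 0, 9, 9]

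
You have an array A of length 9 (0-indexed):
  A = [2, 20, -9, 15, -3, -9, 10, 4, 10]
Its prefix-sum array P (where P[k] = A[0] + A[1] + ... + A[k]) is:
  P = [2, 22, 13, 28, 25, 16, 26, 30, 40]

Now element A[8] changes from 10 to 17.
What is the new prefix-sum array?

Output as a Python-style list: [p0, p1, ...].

Answer: [2, 22, 13, 28, 25, 16, 26, 30, 47]

Derivation:
Change: A[8] 10 -> 17, delta = 7
P[k] for k < 8: unchanged (A[8] not included)
P[k] for k >= 8: shift by delta = 7
  P[0] = 2 + 0 = 2
  P[1] = 22 + 0 = 22
  P[2] = 13 + 0 = 13
  P[3] = 28 + 0 = 28
  P[4] = 25 + 0 = 25
  P[5] = 16 + 0 = 16
  P[6] = 26 + 0 = 26
  P[7] = 30 + 0 = 30
  P[8] = 40 + 7 = 47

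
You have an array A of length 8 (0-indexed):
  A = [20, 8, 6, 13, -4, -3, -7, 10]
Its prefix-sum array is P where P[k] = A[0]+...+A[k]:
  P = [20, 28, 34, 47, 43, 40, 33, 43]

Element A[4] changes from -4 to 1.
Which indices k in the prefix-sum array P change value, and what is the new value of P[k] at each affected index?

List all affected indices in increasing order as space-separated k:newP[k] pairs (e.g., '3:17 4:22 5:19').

P[k] = A[0] + ... + A[k]
P[k] includes A[4] iff k >= 4
Affected indices: 4, 5, ..., 7; delta = 5
  P[4]: 43 + 5 = 48
  P[5]: 40 + 5 = 45
  P[6]: 33 + 5 = 38
  P[7]: 43 + 5 = 48

Answer: 4:48 5:45 6:38 7:48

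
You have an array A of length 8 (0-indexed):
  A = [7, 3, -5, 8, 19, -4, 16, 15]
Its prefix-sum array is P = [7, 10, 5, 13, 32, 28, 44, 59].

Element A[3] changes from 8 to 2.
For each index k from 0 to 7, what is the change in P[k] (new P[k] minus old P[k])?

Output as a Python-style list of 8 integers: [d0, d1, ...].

Element change: A[3] 8 -> 2, delta = -6
For k < 3: P[k] unchanged, delta_P[k] = 0
For k >= 3: P[k] shifts by exactly -6
Delta array: [0, 0, 0, -6, -6, -6, -6, -6]

Answer: [0, 0, 0, -6, -6, -6, -6, -6]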